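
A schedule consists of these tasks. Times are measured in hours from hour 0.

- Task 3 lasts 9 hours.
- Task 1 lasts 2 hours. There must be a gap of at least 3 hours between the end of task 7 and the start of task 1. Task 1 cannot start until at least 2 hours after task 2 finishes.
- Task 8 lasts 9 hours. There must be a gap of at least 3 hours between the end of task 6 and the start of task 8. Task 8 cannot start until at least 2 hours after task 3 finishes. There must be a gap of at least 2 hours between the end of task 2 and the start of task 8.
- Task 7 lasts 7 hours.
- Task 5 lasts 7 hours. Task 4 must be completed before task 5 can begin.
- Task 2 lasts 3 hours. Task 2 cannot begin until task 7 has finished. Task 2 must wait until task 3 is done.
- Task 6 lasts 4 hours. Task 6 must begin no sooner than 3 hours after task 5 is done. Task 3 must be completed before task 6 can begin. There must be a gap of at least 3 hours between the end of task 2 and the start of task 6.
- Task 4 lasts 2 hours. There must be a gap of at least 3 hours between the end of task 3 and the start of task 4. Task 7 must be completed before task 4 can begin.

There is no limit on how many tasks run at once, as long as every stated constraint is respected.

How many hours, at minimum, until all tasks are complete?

Task 7 can start immediately at hour 0; it finishes at hour 7.
Task 3 can start immediately at hour 0; it finishes at hour 9.
Task 4 cannot start until task 3 (finishes hour 9, plus 3-hour gap → hour 12); task 7 (finishes hour 7). The controlling bound is hour 12, so task 4 finishes at 12 + 2 = hour 14.
Task 5 waits on task 4 (finishes hour 14), so it starts at hour 14 and finishes at 14 + 7 = hour 21.
For task 2: task 7 (finishes hour 7); task 3 (finishes hour 9). Taking the maximum gives a start of hour 9, and it finishes at 9 + 3 = hour 12.
Task 6 needs all of task 5 (finishes hour 21, plus 3-hour gap → hour 24); task 3 (finishes hour 9); task 2 (finishes hour 12, plus 3-hour gap → hour 15). That puts its earliest start at hour 24; it finishes at 24 + 4 = hour 28.
Task 8 cannot start until task 6 (finishes hour 28, plus 3-hour gap → hour 31); task 3 (finishes hour 9, plus 2-hour gap → hour 11); task 2 (finishes hour 12, plus 2-hour gap → hour 14). The controlling bound is hour 31, so task 8 finishes at 31 + 9 = hour 40.
For task 1: task 7 (finishes hour 7, plus 3-hour gap → hour 10); task 2 (finishes hour 12, plus 2-hour gap → hour 14). Taking the maximum gives a start of hour 14, and it finishes at 14 + 2 = hour 16.
All tasks are finished once the last one completes. Finish times: Task 1 at 16, Task 2 at 12, Task 3 at 9, Task 4 at 14, Task 5 at 21, Task 6 at 28, Task 7 at 7, Task 8 at 40. The latest is hour 40.

40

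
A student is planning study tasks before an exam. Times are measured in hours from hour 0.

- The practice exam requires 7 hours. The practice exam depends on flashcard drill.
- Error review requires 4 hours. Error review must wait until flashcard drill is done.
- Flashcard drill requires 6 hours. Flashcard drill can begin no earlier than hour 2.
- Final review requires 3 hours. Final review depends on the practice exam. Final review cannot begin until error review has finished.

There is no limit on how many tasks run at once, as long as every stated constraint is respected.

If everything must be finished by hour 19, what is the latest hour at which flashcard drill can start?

Final review has no dependents, so it just needs to finish by hour 19. Starting by 19 − 3 = hour 16 achieves that.
Since final review (must start by hour 16) depends on it, the practice exam must finish by hour 16. Backing off its 7-hour duration gives a latest start of hour 9.
Since final review (must start by hour 16) depends on it, error review must finish by hour 16. Backing off its 4-hour duration gives a latest start of hour 12.
Flashcard drill feeds the practice exam (must start by hour 9); error review (must start by hour 12). Taking the minimum, flashcard drill must finish by hour 9 and start by 9 − 6 = hour 3.

3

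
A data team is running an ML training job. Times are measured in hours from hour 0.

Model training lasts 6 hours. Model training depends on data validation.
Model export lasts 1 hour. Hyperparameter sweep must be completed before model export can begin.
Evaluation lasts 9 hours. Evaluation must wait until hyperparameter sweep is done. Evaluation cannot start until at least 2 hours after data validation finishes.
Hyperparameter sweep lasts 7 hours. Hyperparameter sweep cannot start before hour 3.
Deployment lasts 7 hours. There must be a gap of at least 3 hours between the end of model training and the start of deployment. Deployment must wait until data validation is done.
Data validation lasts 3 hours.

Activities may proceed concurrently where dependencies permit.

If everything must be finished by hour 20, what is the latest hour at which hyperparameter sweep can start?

4

Nothing follows evaluation; the deadline of hour 20 is its only limit. It must start by 20 − 9 = hour 11.
To finish by hour 20, model export (duration 1) must start no later than hour 19.
Hyperparameter sweep has several dependents: evaluation (must start by hour 11); model export (must start by hour 19). The earliest of those limits is hour 11, so hyperparameter sweep must start by 11 − 7 = hour 4.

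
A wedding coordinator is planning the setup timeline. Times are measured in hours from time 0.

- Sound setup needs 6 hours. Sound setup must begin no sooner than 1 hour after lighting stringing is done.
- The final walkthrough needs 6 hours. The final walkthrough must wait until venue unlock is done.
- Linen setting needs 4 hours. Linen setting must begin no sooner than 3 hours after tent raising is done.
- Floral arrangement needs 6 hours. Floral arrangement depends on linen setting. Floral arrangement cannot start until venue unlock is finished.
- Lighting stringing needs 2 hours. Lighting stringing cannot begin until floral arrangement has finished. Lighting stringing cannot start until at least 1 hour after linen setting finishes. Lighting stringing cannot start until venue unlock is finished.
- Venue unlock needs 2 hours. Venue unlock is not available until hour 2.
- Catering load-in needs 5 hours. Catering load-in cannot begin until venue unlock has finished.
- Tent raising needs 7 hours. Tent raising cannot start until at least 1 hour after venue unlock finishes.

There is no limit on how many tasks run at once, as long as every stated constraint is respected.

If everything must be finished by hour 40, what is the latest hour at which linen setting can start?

Sound setup must finish by hour 40; it takes 6 hours, so it must start by 40 − 6 = hour 34.
Lighting stringing feeds into sound setup (must start by hour 34, minus 1-hour gap → hour 33); so lighting stringing must finish by hour 33 and therefore start by hour 31.
Floral arrangement feeds into lighting stringing (must start by hour 31); so floral arrangement must finish by hour 31 and therefore start by hour 25.
Linen setting has several dependents: floral arrangement (must start by hour 25); lighting stringing (must start by hour 31, minus 1-hour gap → hour 30). The earliest of those limits is hour 25, so linen setting must start by 25 − 4 = hour 21.

21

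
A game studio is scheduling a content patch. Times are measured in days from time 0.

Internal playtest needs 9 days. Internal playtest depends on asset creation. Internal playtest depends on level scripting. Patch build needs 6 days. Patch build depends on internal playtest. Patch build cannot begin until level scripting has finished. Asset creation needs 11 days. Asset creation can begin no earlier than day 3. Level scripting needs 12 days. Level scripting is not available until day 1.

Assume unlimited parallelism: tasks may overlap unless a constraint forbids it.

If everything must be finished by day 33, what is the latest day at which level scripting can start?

Patch build must finish by day 33; it takes 6 days, so it must start by 33 − 6 = day 27.
Internal playtest feeds into patch build (must start by day 27); so internal playtest must finish by day 27 and therefore start by day 18.
Level scripting has several dependents: internal playtest (must start by day 18); patch build (must start by day 27). The earliest of those limits is day 18, so level scripting must start by 18 − 12 = day 6.

6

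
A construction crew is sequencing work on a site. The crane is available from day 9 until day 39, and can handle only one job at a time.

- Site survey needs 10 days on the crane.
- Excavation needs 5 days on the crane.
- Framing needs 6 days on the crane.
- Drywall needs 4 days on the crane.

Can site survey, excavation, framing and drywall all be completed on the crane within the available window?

The crane window is 39 − 9 = 30 days.
Running back to back, the jobs need 10 + 5 + 6 + 4 = 25 days on the crane.
Since 25 ≤ 30, they fit within the window.

Yes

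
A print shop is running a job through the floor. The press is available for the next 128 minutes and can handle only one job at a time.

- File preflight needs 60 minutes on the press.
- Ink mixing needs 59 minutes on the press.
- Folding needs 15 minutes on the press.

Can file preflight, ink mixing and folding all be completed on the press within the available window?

No

Running back to back, the jobs need 60 + 59 + 15 = 134 minutes on the press.
Since 134 > 128, they cannot all fit.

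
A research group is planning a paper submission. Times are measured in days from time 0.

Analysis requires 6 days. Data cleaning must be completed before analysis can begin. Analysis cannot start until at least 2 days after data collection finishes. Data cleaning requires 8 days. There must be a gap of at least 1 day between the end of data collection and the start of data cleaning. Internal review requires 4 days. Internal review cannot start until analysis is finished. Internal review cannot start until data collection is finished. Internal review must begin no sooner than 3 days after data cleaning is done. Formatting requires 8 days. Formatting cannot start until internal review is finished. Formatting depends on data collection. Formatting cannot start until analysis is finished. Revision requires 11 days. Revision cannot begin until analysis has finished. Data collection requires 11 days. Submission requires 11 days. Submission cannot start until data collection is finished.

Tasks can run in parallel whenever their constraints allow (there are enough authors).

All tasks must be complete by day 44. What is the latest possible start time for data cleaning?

18

Formatting has no dependents, so it just needs to finish by day 44. Starting by 44 − 8 = day 36 achieves that.
Internal review has to be done before formatting (must start by day 36). That means finishing by day 36, i.e. starting by 36 − 4 = day 32.
To finish by day 44, revision (duration 11) must start no later than day 33.
For analysis: internal review (must start by day 32); revision (must start by day 33); formatting (must start by day 36). The most restrictive is day 32; with a 6-day duration, analysis must start by day 26.
Data cleaning has several dependents: analysis (must start by day 26); internal review (must start by day 32, minus 3-day gap → day 29). The earliest of those limits is day 26, so data cleaning must start by 26 − 8 = day 18.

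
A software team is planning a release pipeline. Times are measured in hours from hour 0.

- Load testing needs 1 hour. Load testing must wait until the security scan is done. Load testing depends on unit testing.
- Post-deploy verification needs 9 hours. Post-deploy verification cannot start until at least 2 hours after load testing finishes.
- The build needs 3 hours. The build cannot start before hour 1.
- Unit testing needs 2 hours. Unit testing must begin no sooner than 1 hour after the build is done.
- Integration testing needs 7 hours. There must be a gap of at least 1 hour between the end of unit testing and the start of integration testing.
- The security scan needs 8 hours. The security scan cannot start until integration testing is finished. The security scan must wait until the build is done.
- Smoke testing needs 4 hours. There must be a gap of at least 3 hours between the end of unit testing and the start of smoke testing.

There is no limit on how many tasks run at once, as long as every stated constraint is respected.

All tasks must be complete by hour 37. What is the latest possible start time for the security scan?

17

Post-deploy verification has no dependents, so it just needs to finish by hour 37. Starting by 37 − 9 = hour 28 achieves that.
Load testing must finish before post-deploy verification (must start by hour 28, minus 2-hour gap → hour 26). With a 1-hour duration, load testing must start by 26 − 1 = hour 25.
Since load testing (must start by hour 25) depends on it, the security scan must finish by hour 25. Backing off its 8-hour duration gives a latest start of hour 17.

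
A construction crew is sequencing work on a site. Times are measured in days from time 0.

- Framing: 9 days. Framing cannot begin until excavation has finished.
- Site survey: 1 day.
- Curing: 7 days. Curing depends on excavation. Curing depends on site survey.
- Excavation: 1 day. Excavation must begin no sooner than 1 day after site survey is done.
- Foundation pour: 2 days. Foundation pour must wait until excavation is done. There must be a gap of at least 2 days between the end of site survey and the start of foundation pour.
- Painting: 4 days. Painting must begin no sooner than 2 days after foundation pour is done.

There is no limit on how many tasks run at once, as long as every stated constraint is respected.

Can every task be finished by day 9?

Site survey can start immediately at day 0; it finishes at day 1.
After site survey (finishes day 1, plus 1-day gap → day 2), excavation can start at day 2 and finishes at day 3.
After excavation (finishes day 3), framing can start at day 3 and finishes at day 12.
Curing cannot start until excavation (finishes day 3); site survey (finishes day 1). The controlling bound is day 3, so curing finishes at 3 + 7 = day 10.
Foundation pour cannot start until excavation (finishes day 3); site survey (finishes day 1, plus 2-day gap → day 3). The controlling bound is day 3, so foundation pour finishes at 3 + 2 = day 5.
Painting cannot begin until foundation pour (finishes day 5, plus 2-day gap → day 7). It runs from day 7 to 7 + 4 = day 11.
The earliest everything can be done is day 12, which is after the deadline of 9, so it is not possible.

No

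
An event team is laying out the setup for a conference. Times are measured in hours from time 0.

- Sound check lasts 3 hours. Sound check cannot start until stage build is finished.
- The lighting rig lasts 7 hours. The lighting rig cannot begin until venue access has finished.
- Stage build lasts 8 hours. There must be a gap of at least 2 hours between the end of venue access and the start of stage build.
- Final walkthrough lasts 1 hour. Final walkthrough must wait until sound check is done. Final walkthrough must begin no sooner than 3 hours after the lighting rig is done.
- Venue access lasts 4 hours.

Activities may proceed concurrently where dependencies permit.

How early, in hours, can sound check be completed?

Venue access has no prerequisites, so it starts at hour 0 and finishes at hour 4.
Stage build cannot begin until venue access (finishes hour 4, plus 2-hour gap → hour 6). It runs from hour 6 to 6 + 8 = hour 14.
After stage build (finishes hour 14), sound check can start at hour 14 and finishes at hour 17.

17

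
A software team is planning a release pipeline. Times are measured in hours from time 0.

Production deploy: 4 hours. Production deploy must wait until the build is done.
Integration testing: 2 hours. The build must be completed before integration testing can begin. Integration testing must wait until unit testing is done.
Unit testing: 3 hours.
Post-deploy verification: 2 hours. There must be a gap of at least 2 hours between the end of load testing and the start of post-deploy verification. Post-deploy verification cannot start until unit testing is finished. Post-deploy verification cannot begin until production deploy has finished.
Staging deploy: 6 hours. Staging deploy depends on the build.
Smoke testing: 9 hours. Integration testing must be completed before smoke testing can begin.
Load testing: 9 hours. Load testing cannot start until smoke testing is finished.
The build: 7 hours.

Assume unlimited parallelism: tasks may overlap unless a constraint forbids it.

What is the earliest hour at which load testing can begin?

Nothing blocks unit testing, so it runs from hour 0 to hour 3.
The build has no prerequisites, so it starts at hour 0 and finishes at hour 7.
Integration testing needs all of the build (finishes hour 7); unit testing (finishes hour 3). That puts its earliest start at hour 7; it finishes at 7 + 2 = hour 9.
Smoke testing cannot begin until integration testing (finishes hour 9). It runs from hour 9 to 9 + 9 = hour 18.
Load testing waits on smoke testing (finishes hour 18), so the earliest it can start is hour 18.

18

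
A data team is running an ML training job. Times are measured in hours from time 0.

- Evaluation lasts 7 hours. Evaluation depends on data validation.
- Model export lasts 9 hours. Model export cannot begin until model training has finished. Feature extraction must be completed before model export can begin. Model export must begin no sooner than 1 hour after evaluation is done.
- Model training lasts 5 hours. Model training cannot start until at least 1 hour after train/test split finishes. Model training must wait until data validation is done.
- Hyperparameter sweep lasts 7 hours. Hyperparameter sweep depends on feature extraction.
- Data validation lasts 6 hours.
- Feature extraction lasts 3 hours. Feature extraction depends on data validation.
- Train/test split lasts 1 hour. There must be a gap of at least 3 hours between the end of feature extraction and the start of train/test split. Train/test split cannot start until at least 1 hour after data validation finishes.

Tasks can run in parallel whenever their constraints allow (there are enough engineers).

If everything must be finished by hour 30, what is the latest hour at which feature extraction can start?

To finish by hour 30, model export (duration 9) must start no later than hour 21.
Model training feeds into model export (must start by hour 21); so model training must finish by hour 21 and therefore start by hour 16.
Since model training (must start by hour 16, minus 1-hour gap → hour 15) depends on it, train/test split must finish by hour 15. Backing off its 1-hour duration gives a latest start of hour 14.
To finish by hour 30, hyperparameter sweep (duration 7) must start no later than hour 23.
Feature extraction must finish in time for train/test split (must start by hour 14, minus 3-hour gap → hour 11); hyperparameter sweep (must start by hour 23); model export (must start by hour 21). The tightest is hour 11, so feature extraction must start by 11 − 3 = hour 8.

8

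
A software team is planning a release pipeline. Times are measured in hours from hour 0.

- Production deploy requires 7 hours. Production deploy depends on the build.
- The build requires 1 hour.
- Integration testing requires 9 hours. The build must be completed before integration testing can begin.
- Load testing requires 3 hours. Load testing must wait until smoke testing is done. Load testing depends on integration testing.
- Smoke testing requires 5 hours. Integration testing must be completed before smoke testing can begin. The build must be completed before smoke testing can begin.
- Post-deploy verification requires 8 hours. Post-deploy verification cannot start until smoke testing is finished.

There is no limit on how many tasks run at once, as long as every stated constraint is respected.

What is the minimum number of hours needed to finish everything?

The build can start immediately at hour 0; it finishes at hour 1.
Production deploy waits on the build (finishes hour 1), so it starts at hour 1 and finishes at 1 + 7 = hour 8.
Integration testing cannot begin until the build (finishes hour 1). It runs from hour 1 to 1 + 9 = hour 10.
Smoke testing needs all of integration testing (finishes hour 10); the build (finishes hour 1). That puts its earliest start at hour 10; it finishes at 10 + 5 = hour 15.
Post-deploy verification cannot begin until smoke testing (finishes hour 15). It runs from hour 15 to 15 + 8 = hour 23.
Load testing cannot start until smoke testing (finishes hour 15); integration testing (finishes hour 10). The controlling bound is hour 15, so load testing finishes at 15 + 3 = hour 18.
All tasks are finished once the last one completes. Finish times: The build at 1, Integration testing at 10, Smoke testing at 15, Load testing at 18, Production deploy at 8, Post-deploy verification at 23. The latest is hour 23.

23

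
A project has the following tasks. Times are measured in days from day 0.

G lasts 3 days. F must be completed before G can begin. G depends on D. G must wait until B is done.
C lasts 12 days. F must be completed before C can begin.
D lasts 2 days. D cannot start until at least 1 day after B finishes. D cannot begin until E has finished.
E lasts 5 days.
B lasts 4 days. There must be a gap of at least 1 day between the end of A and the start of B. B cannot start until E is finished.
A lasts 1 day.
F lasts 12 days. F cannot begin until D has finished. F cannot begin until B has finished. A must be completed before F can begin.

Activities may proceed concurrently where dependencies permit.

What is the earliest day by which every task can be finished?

36

E has no prerequisites, so it starts at day 0 and finishes at day 5.
Nothing blocks A, so it runs from day 0 to day 1.
B cannot start until A (finishes day 1, plus 1-day gap → day 2); E (finishes day 5). The controlling bound is day 5, so B finishes at 5 + 4 = day 9.
D has to wait for B (finishes day 9, plus 1-day gap → day 10); E (finishes day 5). The latest of these is day 10, so D runs day 10 to 10 + 2 = day 12.
F needs all of D (finishes day 12); B (finishes day 9); A (finishes day 1). That puts its earliest start at day 12; it finishes at 12 + 12 = day 24.
G needs all of F (finishes day 24); D (finishes day 12); B (finishes day 9). That puts its earliest start at day 24; it finishes at 24 + 3 = day 27.
C waits on F (finishes day 24), so it starts at day 24 and finishes at 24 + 12 = day 36.
All tasks are finished once the last one completes. Finish times: A at 1, B at 9, C at 36, D at 12, E at 5, F at 24, G at 27. The latest is day 36.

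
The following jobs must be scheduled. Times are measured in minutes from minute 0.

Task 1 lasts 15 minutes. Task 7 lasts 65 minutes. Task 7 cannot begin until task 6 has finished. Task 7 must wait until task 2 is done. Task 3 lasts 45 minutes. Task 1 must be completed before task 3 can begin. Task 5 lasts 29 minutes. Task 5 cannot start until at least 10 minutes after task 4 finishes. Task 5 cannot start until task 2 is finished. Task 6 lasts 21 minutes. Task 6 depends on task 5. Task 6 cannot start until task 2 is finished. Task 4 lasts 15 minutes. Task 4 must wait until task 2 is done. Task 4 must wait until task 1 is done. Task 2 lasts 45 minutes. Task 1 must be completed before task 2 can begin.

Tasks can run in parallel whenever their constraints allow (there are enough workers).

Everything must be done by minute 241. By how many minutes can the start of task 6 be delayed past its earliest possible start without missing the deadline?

41

Task 1 can start immediately at minute 0; it finishes at minute 15.
After task 1 (finishes minute 15), task 2 can start at minute 15 and finishes at minute 60.
Task 4 cannot start until task 2 (finishes minute 60); task 1 (finishes minute 15). The controlling bound is minute 60, so task 4 finishes at 60 + 15 = minute 75.
Task 5 has to wait for task 4 (finishes minute 75, plus 10-minute gap → minute 85); task 2 (finishes minute 60). The latest of these is minute 85, so task 5 runs minute 85 to 85 + 29 = minute 114.
Task 6 needs all of task 5 (finishes minute 114); task 2 (finishes minute 60). That puts its earliest start at minute 114; it finishes at 114 + 21 = minute 135.

Working backward from the deadline:
Task 7 has no dependents, so it just needs to finish by minute 241. Starting by 241 − 65 = minute 176 achieves that.
Task 6 has to be done before task 7 (must start by minute 176). That means finishing by minute 176, i.e. starting by 176 − 21 = minute 155.
So task 6 can start as early as minute 114 and as late as minute 155, giving 155 − 114 = 41 minutes of slack.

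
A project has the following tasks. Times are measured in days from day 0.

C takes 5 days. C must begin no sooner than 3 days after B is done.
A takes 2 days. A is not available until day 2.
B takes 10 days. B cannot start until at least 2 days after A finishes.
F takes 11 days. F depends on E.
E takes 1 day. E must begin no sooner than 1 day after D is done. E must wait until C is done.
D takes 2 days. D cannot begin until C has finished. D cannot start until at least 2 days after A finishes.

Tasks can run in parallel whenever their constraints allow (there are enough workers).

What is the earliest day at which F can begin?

A cannot begin until its own release at day 2. It runs from day 2 to 2 + 2 = day 4.
After A (finishes day 4, plus 2-day gap → day 6), B can start at day 6 and finishes at day 16.
C waits on B (finishes day 16, plus 3-day gap → day 19), so it starts at day 19 and finishes at 19 + 5 = day 24.
D needs all of C (finishes day 24); A (finishes day 4, plus 2-day gap → day 6). That puts its earliest start at day 24; it finishes at 24 + 2 = day 26.
For E: D (finishes day 26, plus 1-day gap → day 27); C (finishes day 24). Taking the maximum gives a start of day 27, and it finishes at 27 + 1 = day 28.
F waits on E (finishes day 28), so the earliest it can start is day 28.

28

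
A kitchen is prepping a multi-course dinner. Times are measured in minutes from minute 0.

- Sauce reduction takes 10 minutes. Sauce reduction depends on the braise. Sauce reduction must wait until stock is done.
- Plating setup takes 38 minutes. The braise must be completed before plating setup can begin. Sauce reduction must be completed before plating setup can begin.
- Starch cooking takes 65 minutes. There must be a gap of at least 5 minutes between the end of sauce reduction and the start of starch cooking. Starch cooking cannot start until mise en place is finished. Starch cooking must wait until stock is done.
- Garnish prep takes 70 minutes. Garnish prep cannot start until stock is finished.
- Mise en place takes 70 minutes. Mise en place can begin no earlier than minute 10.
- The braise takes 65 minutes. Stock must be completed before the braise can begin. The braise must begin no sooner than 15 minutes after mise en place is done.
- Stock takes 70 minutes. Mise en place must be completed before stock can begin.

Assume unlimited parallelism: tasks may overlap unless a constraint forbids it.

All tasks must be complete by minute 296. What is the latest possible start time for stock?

81

Starch cooking must finish by minute 296; it takes 65 minutes, so it must start by 296 − 65 = minute 231.
Plating setup has no dependents, so it just needs to finish by minute 296. Starting by 296 − 38 = minute 258 achieves that.
Sauce reduction must finish in time for starch cooking (must start by minute 231, minus 5-minute gap → minute 226); plating setup (must start by minute 258). The tightest is minute 226, so sauce reduction must start by 226 − 10 = minute 216.
The braise feeds sauce reduction (must start by minute 216); plating setup (must start by minute 258). Taking the minimum, the braise must finish by minute 216 and start by 216 − 65 = minute 151.
Nothing follows garnish prep; the deadline of minute 296 is its only limit. It must start by 296 − 70 = minute 226.
Stock has several dependents: the braise (must start by minute 151); sauce reduction (must start by minute 216); starch cooking (must start by minute 231); garnish prep (must start by minute 226). The earliest of those limits is minute 151, so stock must start by 151 − 70 = minute 81.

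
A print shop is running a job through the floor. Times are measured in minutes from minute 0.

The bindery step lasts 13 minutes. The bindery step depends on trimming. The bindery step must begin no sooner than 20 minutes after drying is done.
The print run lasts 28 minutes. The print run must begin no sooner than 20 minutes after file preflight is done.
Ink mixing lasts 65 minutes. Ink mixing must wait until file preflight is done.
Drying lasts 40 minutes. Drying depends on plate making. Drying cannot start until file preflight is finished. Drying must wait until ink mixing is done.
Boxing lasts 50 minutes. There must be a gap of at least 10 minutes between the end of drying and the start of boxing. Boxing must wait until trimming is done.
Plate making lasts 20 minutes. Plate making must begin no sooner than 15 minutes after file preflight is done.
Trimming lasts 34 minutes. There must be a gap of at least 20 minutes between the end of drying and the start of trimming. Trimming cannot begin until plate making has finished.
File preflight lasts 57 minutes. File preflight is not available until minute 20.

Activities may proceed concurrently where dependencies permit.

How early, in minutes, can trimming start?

After its own release at minute 20, file preflight can start at minute 20 and finishes at minute 77.
Ink mixing waits on file preflight (finishes minute 77), so it starts at minute 77 and finishes at 77 + 65 = minute 142.
Plate making cannot begin until file preflight (finishes minute 77, plus 15-minute gap → minute 92). It runs from minute 92 to 92 + 20 = minute 112.
Drying has to wait for plate making (finishes minute 112); file preflight (finishes minute 77); ink mixing (finishes minute 142). The latest of these is minute 142, so drying runs minute 142 to 142 + 40 = minute 182.
Trimming waits on drying (finishes minute 182, plus 20-minute gap → minute 202); plate making (finishes minute 112). The latest of these is minute 202, which is the earliest trimming can start.

202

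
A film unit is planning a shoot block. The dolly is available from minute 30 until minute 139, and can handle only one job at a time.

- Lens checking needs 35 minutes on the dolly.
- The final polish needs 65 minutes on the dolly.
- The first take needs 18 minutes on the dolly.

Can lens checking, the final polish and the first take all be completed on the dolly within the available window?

No

The dolly window is 139 − 30 = 109 minutes.
Running back to back, the jobs need 35 + 65 + 18 = 118 minutes on the dolly.
Since 118 > 109, they cannot all fit.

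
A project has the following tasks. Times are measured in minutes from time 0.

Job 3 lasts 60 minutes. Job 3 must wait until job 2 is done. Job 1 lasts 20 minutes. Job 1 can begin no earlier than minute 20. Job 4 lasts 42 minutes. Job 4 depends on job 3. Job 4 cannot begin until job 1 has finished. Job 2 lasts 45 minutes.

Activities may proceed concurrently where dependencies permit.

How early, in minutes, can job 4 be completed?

Job 2 can start immediately at minute 0; it finishes at minute 45.
After job 2 (finishes minute 45), job 3 can start at minute 45 and finishes at minute 105.
After its own release at minute 20, job 1 can start at minute 20 and finishes at minute 40.
Job 4 needs all of job 3 (finishes minute 105); job 1 (finishes minute 40). That puts its earliest start at minute 105; it finishes at 105 + 42 = minute 147.

147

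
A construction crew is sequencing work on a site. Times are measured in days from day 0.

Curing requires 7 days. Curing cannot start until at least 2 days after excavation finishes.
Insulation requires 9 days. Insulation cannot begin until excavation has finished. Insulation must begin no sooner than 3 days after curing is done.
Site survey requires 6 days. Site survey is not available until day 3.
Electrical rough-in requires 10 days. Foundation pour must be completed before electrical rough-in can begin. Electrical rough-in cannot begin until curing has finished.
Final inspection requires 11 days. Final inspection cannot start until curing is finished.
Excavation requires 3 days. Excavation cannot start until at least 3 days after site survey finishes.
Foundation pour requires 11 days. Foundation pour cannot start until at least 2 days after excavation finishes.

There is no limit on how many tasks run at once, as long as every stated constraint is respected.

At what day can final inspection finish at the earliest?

35

After its own release at day 3, site survey can start at day 3 and finishes at day 9.
Excavation cannot begin until site survey (finishes day 9, plus 3-day gap → day 12). It runs from day 12 to 12 + 3 = day 15.
Curing waits on excavation (finishes day 15, plus 2-day gap → day 17), so it starts at day 17 and finishes at 17 + 7 = day 24.
After curing (finishes day 24), final inspection can start at day 24 and finishes at day 35.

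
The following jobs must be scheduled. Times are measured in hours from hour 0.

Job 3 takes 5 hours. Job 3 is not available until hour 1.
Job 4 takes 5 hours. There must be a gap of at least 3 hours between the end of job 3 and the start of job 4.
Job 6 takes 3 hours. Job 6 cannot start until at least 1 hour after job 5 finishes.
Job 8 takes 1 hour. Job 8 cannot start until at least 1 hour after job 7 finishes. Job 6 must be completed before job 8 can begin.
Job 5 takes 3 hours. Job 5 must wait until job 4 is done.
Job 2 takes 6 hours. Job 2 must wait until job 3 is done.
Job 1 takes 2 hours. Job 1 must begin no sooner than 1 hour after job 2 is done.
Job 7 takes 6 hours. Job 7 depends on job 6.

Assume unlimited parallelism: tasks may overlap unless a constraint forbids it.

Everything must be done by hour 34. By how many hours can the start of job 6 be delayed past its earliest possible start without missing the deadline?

Job 3 waits on its own release at hour 1, so it starts at hour 1 and finishes at 1 + 5 = hour 6.
Job 4 waits on job 3 (finishes hour 6, plus 3-hour gap → hour 9), so it starts at hour 9 and finishes at 9 + 5 = hour 14.
Job 5 cannot begin until job 4 (finishes hour 14). It runs from hour 14 to 14 + 3 = hour 17.
Job 6 cannot begin until job 5 (finishes hour 17, plus 1-hour gap → hour 18). It runs from hour 18 to 18 + 3 = hour 21.

Working backward from the deadline:
Job 8 has no dependents, so it just needs to finish by hour 34. Starting by 34 − 1 = hour 33 achieves that.
Since job 8 (must start by hour 33, minus 1-hour gap → hour 32) depends on it, job 7 must finish by hour 32. Backing off its 6-hour duration gives a latest start of hour 26.
Job 6 feeds job 7 (must start by hour 26); job 8 (must start by hour 33). Taking the minimum, job 6 must finish by hour 26 and start by 26 − 3 = hour 23.
So job 6 can start as early as hour 18 and as late as hour 23, giving 23 − 18 = 5 hours of slack.

5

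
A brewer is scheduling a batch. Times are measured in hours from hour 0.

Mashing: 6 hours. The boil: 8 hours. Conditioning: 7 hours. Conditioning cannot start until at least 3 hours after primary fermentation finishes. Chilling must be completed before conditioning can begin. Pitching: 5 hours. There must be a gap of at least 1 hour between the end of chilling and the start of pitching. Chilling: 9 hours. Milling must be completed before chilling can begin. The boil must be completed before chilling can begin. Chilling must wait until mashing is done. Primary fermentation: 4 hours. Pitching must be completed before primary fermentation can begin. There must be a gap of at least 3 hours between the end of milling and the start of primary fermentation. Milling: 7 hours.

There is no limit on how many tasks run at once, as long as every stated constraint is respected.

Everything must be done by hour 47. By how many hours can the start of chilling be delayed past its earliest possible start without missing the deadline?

Nothing blocks the boil, so it runs from hour 0 to hour 8.
Nothing blocks mashing, so it runs from hour 0 to hour 6.
Milling has no prerequisites, so it starts at hour 0 and finishes at hour 7.
Chilling cannot start until milling (finishes hour 7); the boil (finishes hour 8); mashing (finishes hour 6). The controlling bound is hour 8, so chilling finishes at 8 + 9 = hour 17.

Working backward from the deadline:
Conditioning must finish by hour 47; it takes 7 hours, so it must start by 47 − 7 = hour 40.
Since conditioning (must start by hour 40, minus 3-hour gap → hour 37) depends on it, primary fermentation must finish by hour 37. Backing off its 4-hour duration gives a latest start of hour 33.
Since primary fermentation (must start by hour 33) depends on it, pitching must finish by hour 33. Backing off its 5-hour duration gives a latest start of hour 28.
Chilling feeds pitching (must start by hour 28, minus 1-hour gap → hour 27); conditioning (must start by hour 40). Taking the minimum, chilling must finish by hour 27 and start by 27 − 9 = hour 18.
So chilling can start as early as hour 8 and as late as hour 18, giving 18 − 8 = 10 hours of slack.

10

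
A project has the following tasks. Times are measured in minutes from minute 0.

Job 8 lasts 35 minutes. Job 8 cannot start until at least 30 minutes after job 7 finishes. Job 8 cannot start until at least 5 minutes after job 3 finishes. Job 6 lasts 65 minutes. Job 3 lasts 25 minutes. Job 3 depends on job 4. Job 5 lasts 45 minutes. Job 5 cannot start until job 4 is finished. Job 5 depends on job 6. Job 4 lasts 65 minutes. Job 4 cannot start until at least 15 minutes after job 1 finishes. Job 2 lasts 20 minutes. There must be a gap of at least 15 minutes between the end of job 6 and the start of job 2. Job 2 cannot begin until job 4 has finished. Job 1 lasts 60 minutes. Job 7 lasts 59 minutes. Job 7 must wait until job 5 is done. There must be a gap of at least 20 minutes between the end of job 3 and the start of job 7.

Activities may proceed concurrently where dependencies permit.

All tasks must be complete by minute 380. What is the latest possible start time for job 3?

To finish by minute 380, job 8 (duration 35) must start no later than minute 345.
Job 7 must finish before job 8 (must start by minute 345, minus 30-minute gap → minute 315). With a 59-minute duration, job 7 must start by 315 − 59 = minute 256.
Job 3 has several dependents: job 7 (must start by minute 256, minus 20-minute gap → minute 236); job 8 (must start by minute 345, minus 5-minute gap → minute 340). The earliest of those limits is minute 236, so job 3 must start by 236 − 25 = minute 211.

211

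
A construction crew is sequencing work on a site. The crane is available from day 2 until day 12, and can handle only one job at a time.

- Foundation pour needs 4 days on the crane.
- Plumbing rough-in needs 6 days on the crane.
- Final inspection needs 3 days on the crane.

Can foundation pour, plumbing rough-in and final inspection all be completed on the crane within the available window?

No

The crane window is 12 − 2 = 10 days.
Running back to back, the jobs need 4 + 6 + 3 = 13 days on the crane.
Since 13 > 10, they cannot all fit.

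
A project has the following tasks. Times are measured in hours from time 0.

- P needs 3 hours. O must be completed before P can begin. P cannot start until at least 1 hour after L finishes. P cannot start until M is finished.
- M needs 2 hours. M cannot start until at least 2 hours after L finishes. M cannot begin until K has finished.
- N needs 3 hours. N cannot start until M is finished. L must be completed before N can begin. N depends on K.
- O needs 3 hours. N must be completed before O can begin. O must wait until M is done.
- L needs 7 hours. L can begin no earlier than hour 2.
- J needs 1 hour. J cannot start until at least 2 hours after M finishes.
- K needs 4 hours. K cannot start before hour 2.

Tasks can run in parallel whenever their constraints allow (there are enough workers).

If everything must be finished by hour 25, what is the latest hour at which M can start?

14

J must finish by hour 25; it takes 1 hour, so it must start by 25 − 1 = hour 24.
P has no dependents, so it just needs to finish by hour 25. Starting by 25 − 3 = hour 22 achieves that.
O has to be done before P (must start by hour 22). That means finishing by hour 22, i.e. starting by 22 − 3 = hour 19.
Since O (must start by hour 19) depends on it, N must finish by hour 19. Backing off its 3-hour duration gives a latest start of hour 16.
M has several dependents: J (must start by hour 24, minus 2-hour gap → hour 22); N (must start by hour 16); O (must start by hour 19); P (must start by hour 22). The earliest of those limits is hour 16, so M must start by 16 − 2 = hour 14.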